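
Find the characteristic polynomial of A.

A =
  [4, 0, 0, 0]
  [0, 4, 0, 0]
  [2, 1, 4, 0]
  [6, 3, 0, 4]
x^4 - 16*x^3 + 96*x^2 - 256*x + 256

Expanding det(x·I − A) (e.g. by cofactor expansion or by noting that A is similar to its Jordan form J, which has the same characteristic polynomial as A) gives
  χ_A(x) = x^4 - 16*x^3 + 96*x^2 - 256*x + 256
which factors as (x - 4)^4. The eigenvalues (with algebraic multiplicities) are λ = 4 with multiplicity 4.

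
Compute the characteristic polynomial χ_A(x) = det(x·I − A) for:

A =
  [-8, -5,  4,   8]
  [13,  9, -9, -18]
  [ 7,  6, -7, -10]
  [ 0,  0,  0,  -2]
x^4 + 8*x^3 + 24*x^2 + 32*x + 16

Expanding det(x·I − A) (e.g. by cofactor expansion or by noting that A is similar to its Jordan form J, which has the same characteristic polynomial as A) gives
  χ_A(x) = x^4 + 8*x^3 + 24*x^2 + 32*x + 16
which factors as (x + 2)^4. The eigenvalues (with algebraic multiplicities) are λ = -2 with multiplicity 4.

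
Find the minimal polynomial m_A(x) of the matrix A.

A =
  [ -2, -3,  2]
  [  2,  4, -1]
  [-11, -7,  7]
x^3 - 9*x^2 + 27*x - 27

The characteristic polynomial is χ_A(x) = (x - 3)^3, so the eigenvalues are known. The minimal polynomial is
  m_A(x) = Π_λ (x − λ)^{k_λ}
where k_λ is the size of the *largest* Jordan block for λ (equivalently, the smallest k with (A − λI)^k v = 0 for every generalised eigenvector v of λ).

  λ = 3: largest Jordan block has size 3, contributing (x − 3)^3

So m_A(x) = (x - 3)^3 = x^3 - 9*x^2 + 27*x - 27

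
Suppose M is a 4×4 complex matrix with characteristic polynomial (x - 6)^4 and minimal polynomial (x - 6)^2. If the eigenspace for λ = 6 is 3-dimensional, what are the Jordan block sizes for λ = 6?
Block sizes for λ = 6: [2, 1, 1]

Step 1 — from the characteristic polynomial, algebraic multiplicity of λ = 6 is 4. From dim ker(M − (6)·I) = 3, there are exactly 3 Jordan blocks for λ = 6.
Step 2 — from the minimal polynomial, the factor (x − 6)^2 tells us the largest block for λ = 6 has size 2.
Step 3 — with total size 4, 3 blocks, and largest block 2, the block sizes (in nonincreasing order) are [2, 1, 1].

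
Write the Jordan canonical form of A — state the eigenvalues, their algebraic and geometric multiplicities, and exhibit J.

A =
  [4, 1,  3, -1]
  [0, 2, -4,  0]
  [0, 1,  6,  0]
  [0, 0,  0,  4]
J_3(4) ⊕ J_1(4)

The characteristic polynomial is
  det(x·I − A) = x^4 - 16*x^3 + 96*x^2 - 256*x + 256 = (x - 4)^4

Eigenvalues and multiplicities (the geometric multiplicity of λ is n − rank(A − λI), which equals the number of Jordan blocks for λ):
  λ = 4: algebraic multiplicity = 4, geometric multiplicity = 2

Determining the block sizes for each eigenvalue:
  λ = 4: with am = 4 and gm = 2, the partition is not yet determined (e.g. several partitions of 4 into 2 parts exist). Let N = A − (4)·I. Computing rank(N^1) = 2, rank(N^2) = 1, rank(N^3) = 0; the number of blocks of size ≥ j is rank(N^{j−1}) − rank(N^j), giving [2, 1, 1]. So we have 1 block(s) of size 3, 1 block(s) of size 1 → block sizes [3, 1]

Assembling the blocks gives a Jordan form
J =
  [4, 1, 0, 0]
  [0, 4, 1, 0]
  [0, 0, 4, 0]
  [0, 0, 0, 4]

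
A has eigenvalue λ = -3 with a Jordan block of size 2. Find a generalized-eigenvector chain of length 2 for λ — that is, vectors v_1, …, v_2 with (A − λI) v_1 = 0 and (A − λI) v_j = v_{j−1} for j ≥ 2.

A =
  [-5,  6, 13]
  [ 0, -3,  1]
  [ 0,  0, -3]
A Jordan chain for λ = -3 of length 2:
v_1 = (3, 1, 0)ᵀ
v_2 = (5, 0, 1)ᵀ

Let N = A − (-3)·I. We want v_2 with N^2 v_2 = 0 but N^1 v_2 ≠ 0; then v_{j-1} := N · v_j for j = 2, …, 2.

Pick v_2 = (5, 0, 1)ᵀ.
Then v_1 = N · v_2 = (3, 1, 0)ᵀ.

Sanity check: (A − (-3)·I) v_1 = (0, 0, 0)ᵀ = 0. ✓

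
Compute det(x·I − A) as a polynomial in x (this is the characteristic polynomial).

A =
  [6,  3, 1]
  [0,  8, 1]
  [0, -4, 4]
x^3 - 18*x^2 + 108*x - 216

Expanding det(x·I − A) (e.g. by cofactor expansion or by noting that A is similar to its Jordan form J, which has the same characteristic polynomial as A) gives
  χ_A(x) = x^3 - 18*x^2 + 108*x - 216
which factors as (x - 6)^3. The eigenvalues (with algebraic multiplicities) are λ = 6 with multiplicity 3.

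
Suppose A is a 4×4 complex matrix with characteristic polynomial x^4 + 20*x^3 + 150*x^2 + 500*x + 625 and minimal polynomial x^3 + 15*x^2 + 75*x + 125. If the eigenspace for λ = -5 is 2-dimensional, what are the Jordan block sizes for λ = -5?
Block sizes for λ = -5: [3, 1]

Step 1 — from the characteristic polynomial, algebraic multiplicity of λ = -5 is 4. From dim ker(A − (-5)·I) = 2, there are exactly 2 Jordan blocks for λ = -5.
Step 2 — from the minimal polynomial, the factor (x + 5)^3 tells us the largest block for λ = -5 has size 3.
Step 3 — with total size 4, 2 blocks, and largest block 3, the block sizes (in nonincreasing order) are [3, 1].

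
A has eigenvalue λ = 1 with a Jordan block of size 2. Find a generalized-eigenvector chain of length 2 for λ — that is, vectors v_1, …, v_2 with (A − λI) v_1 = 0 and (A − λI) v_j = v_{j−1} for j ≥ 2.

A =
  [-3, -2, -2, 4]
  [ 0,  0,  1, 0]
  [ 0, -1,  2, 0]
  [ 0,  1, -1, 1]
A Jordan chain for λ = 1 of length 2:
v_1 = (-2, 1, 1, -1)ᵀ
v_2 = (1, -1, 0, 0)ᵀ

Let N = A − (1)·I. We want v_2 with N^2 v_2 = 0 but N^1 v_2 ≠ 0; then v_{j-1} := N · v_j for j = 2, …, 2.

Pick v_2 = (1, -1, 0, 0)ᵀ.
Then v_1 = N · v_2 = (-2, 1, 1, -1)ᵀ.

Sanity check: (A − (1)·I) v_1 = (0, 0, 0, 0)ᵀ = 0. ✓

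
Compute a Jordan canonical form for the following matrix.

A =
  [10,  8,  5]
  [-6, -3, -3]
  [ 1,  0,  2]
J_3(3)

The characteristic polynomial is
  det(x·I − A) = x^3 - 9*x^2 + 27*x - 27 = (x - 3)^3

Eigenvalues and multiplicities (the geometric multiplicity of λ is n − rank(A − λI), which equals the number of Jordan blocks for λ):
  λ = 3: algebraic multiplicity = 3, geometric multiplicity = 1

Determining the block sizes for each eigenvalue:
  λ = 3: one block (gm = 1), so the single block has size am = 3 → block sizes [3]

Assembling the blocks gives a Jordan form
J =
  [3, 1, 0]
  [0, 3, 1]
  [0, 0, 3]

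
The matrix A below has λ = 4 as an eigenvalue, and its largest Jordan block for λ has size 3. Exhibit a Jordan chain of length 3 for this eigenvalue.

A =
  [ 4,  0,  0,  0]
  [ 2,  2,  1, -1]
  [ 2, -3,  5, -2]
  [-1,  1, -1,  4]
A Jordan chain for λ = 4 of length 3:
v_1 = (0, -1, -1, 1)ᵀ
v_2 = (0, 0, -1, 0)ᵀ
v_3 = (1, 1, 0, 0)ᵀ

Let N = A − (4)·I. We want v_3 with N^3 v_3 = 0 but N^2 v_3 ≠ 0; then v_{j-1} := N · v_j for j = 3, …, 2.

Pick v_3 = (1, 1, 0, 0)ᵀ.
Then v_2 = N · v_3 = (0, 0, -1, 0)ᵀ.
Then v_1 = N · v_2 = (0, -1, -1, 1)ᵀ.

Sanity check: (A − (4)·I) v_1 = (0, 0, 0, 0)ᵀ = 0. ✓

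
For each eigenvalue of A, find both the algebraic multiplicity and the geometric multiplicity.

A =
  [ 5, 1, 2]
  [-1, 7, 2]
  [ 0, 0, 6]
λ = 6: alg = 3, geom = 2

Step 1 — factor the characteristic polynomial to read off the algebraic multiplicities:
  χ_A(x) = (x - 6)^3

Step 2 — compute geometric multiplicities via the rank-nullity identity g(λ) = n − rank(A − λI):
  rank(A − (6)·I) = 1, so dim ker(A − (6)·I) = n − 1 = 2

Summary:
  λ = 6: algebraic multiplicity = 3, geometric multiplicity = 2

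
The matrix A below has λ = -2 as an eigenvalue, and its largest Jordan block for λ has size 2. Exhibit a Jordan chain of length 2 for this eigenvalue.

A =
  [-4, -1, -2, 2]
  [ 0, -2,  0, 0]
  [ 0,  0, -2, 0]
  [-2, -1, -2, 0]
A Jordan chain for λ = -2 of length 2:
v_1 = (-2, 0, 0, -2)ᵀ
v_2 = (1, 0, 0, 0)ᵀ

Let N = A − (-2)·I. We want v_2 with N^2 v_2 = 0 but N^1 v_2 ≠ 0; then v_{j-1} := N · v_j for j = 2, …, 2.

Pick v_2 = (1, 0, 0, 0)ᵀ.
Then v_1 = N · v_2 = (-2, 0, 0, -2)ᵀ.

Sanity check: (A − (-2)·I) v_1 = (0, 0, 0, 0)ᵀ = 0. ✓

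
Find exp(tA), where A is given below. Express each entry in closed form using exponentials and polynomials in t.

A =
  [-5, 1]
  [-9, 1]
e^{tA} =
  [-3*t*exp(-2*t) + exp(-2*t), t*exp(-2*t)]
  [-9*t*exp(-2*t), 3*t*exp(-2*t) + exp(-2*t)]

Strategy: write A = P · J · P⁻¹ where J is a Jordan canonical form, so e^{tA} = P · e^{tJ} · P⁻¹, and e^{tJ} can be computed block-by-block.

A has Jordan form
J =
  [-2,  1]
  [ 0, -2]
(up to reordering of blocks).

Per-block formulas:
  For a 2×2 Jordan block J_2(-2): exp(t · J_2(-2)) = e^(-2t)·(I + t·N), where N is the 2×2 nilpotent shift.

After assembling e^{tJ} and conjugating by P, we get:

e^{tA} =
  [-3*t*exp(-2*t) + exp(-2*t), t*exp(-2*t)]
  [-9*t*exp(-2*t), 3*t*exp(-2*t) + exp(-2*t)]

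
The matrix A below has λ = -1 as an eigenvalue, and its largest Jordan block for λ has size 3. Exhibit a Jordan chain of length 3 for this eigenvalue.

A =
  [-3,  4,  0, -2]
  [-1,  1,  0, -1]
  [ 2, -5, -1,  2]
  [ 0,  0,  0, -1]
A Jordan chain for λ = -1 of length 3:
v_1 = (0, 0, 1, 0)ᵀ
v_2 = (-2, -1, 2, 0)ᵀ
v_3 = (1, 0, 0, 0)ᵀ

Let N = A − (-1)·I. We want v_3 with N^3 v_3 = 0 but N^2 v_3 ≠ 0; then v_{j-1} := N · v_j for j = 3, …, 2.

Pick v_3 = (1, 0, 0, 0)ᵀ.
Then v_2 = N · v_3 = (-2, -1, 2, 0)ᵀ.
Then v_1 = N · v_2 = (0, 0, 1, 0)ᵀ.

Sanity check: (A − (-1)·I) v_1 = (0, 0, 0, 0)ᵀ = 0. ✓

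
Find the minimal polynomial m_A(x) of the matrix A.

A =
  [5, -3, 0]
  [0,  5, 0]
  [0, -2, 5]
x^2 - 10*x + 25

The characteristic polynomial is χ_A(x) = (x - 5)^3, so the eigenvalues are known. The minimal polynomial is
  m_A(x) = Π_λ (x − λ)^{k_λ}
where k_λ is the size of the *largest* Jordan block for λ (equivalently, the smallest k with (A − λI)^k v = 0 for every generalised eigenvector v of λ).

  λ = 5: largest Jordan block has size 2, contributing (x − 5)^2

So m_A(x) = (x - 5)^2 = x^2 - 10*x + 25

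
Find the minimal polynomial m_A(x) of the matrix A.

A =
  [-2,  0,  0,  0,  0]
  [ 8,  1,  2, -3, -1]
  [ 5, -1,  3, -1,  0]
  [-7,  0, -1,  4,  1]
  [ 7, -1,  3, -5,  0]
x^3 - 2*x^2 - 4*x + 8

The characteristic polynomial is χ_A(x) = (x - 2)^4*(x + 2), so the eigenvalues are known. The minimal polynomial is
  m_A(x) = Π_λ (x − λ)^{k_λ}
where k_λ is the size of the *largest* Jordan block for λ (equivalently, the smallest k with (A − λI)^k v = 0 for every generalised eigenvector v of λ).

  λ = -2: largest Jordan block has size 1, contributing (x + 2)
  λ = 2: largest Jordan block has size 2, contributing (x − 2)^2

So m_A(x) = (x - 2)^2*(x + 2) = x^3 - 2*x^2 - 4*x + 8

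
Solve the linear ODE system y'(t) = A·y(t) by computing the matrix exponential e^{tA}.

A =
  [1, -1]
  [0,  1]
e^{tA} =
  [exp(t), -t*exp(t)]
  [0, exp(t)]

Strategy: write A = P · J · P⁻¹ where J is a Jordan canonical form, so e^{tA} = P · e^{tJ} · P⁻¹, and e^{tJ} can be computed block-by-block.

A has Jordan form
J =
  [1, 1]
  [0, 1]
(up to reordering of blocks).

Per-block formulas:
  For a 2×2 Jordan block J_2(1): exp(t · J_2(1)) = e^(1t)·(I + t·N), where N is the 2×2 nilpotent shift.

After assembling e^{tJ} and conjugating by P, we get:

e^{tA} =
  [exp(t), -t*exp(t)]
  [0, exp(t)]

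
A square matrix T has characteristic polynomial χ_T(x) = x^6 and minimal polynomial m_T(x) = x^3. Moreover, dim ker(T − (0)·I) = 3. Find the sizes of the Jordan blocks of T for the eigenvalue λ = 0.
Block sizes for λ = 0: [3, 2, 1]

Step 1 — from the characteristic polynomial, algebraic multiplicity of λ = 0 is 6. From dim ker(T − (0)·I) = 3, there are exactly 3 Jordan blocks for λ = 0.
Step 2 — from the minimal polynomial, the factor (x − 0)^3 tells us the largest block for λ = 0 has size 3.
Step 3 — with total size 6, 3 blocks, and largest block 3, the block sizes (in nonincreasing order) are [3, 2, 1].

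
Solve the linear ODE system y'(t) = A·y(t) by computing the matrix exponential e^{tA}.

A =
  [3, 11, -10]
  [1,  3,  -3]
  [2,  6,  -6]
e^{tA} =
  [3*t + 1, 3*t^2 + 11*t, -3*t^2/2 - 10*t]
  [t, t^2 + 3*t + 1, -t^2/2 - 3*t]
  [2*t, 2*t^2 + 6*t, -t^2 - 6*t + 1]

Strategy: write A = P · J · P⁻¹ where J is a Jordan canonical form, so e^{tA} = P · e^{tJ} · P⁻¹, and e^{tJ} can be computed block-by-block.

A has Jordan form
J =
  [0, 1, 0]
  [0, 0, 1]
  [0, 0, 0]
(up to reordering of blocks).

Per-block formulas:
  For a 3×3 Jordan block J_3(0): exp(t · J_3(0)) = e^(0t)·(I + t·N + (t^2/2)·N^2), where N is the 3×3 nilpotent shift.

After assembling e^{tJ} and conjugating by P, we get:

e^{tA} =
  [3*t + 1, 3*t^2 + 11*t, -3*t^2/2 - 10*t]
  [t, t^2 + 3*t + 1, -t^2/2 - 3*t]
  [2*t, 2*t^2 + 6*t, -t^2 - 6*t + 1]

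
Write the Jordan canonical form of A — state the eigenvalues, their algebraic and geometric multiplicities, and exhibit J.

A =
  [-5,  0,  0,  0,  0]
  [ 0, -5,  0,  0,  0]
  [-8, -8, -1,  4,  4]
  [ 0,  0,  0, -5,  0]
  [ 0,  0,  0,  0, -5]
J_1(-5) ⊕ J_1(-5) ⊕ J_1(-5) ⊕ J_1(-5) ⊕ J_1(-1)

The characteristic polynomial is
  det(x·I − A) = x^5 + 21*x^4 + 170*x^3 + 650*x^2 + 1125*x + 625 = (x + 1)*(x + 5)^4

Eigenvalues and multiplicities (the geometric multiplicity of λ is n − rank(A − λI), which equals the number of Jordan blocks for λ):
  λ = -5: algebraic multiplicity = 4, geometric multiplicity = 4
  λ = -1: algebraic multiplicity = 1, geometric multiplicity = 1

Determining the block sizes for each eigenvalue:
  λ = -5: gm = am = 4, so every block has size 1 → block sizes [1, 1, 1, 1]
  λ = -1: one block (gm = 1), so the single block has size am = 1 → block sizes [1]

Assembling the blocks gives a Jordan form
J =
  [-5,  0,  0,  0,  0]
  [ 0, -5,  0,  0,  0]
  [ 0,  0, -5,  0,  0]
  [ 0,  0,  0, -5,  0]
  [ 0,  0,  0,  0, -1]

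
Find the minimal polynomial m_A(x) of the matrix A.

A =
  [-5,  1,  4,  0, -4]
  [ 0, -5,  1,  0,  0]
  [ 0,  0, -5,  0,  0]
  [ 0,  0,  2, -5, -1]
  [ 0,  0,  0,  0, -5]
x^3 + 15*x^2 + 75*x + 125

The characteristic polynomial is χ_A(x) = (x + 5)^5, so the eigenvalues are known. The minimal polynomial is
  m_A(x) = Π_λ (x − λ)^{k_λ}
where k_λ is the size of the *largest* Jordan block for λ (equivalently, the smallest k with (A − λI)^k v = 0 for every generalised eigenvector v of λ).

  λ = -5: largest Jordan block has size 3, contributing (x + 5)^3

So m_A(x) = (x + 5)^3 = x^3 + 15*x^2 + 75*x + 125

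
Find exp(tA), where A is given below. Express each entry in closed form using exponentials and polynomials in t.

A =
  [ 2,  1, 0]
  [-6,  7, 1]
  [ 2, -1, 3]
e^{tA} =
  [-t^2*exp(4*t) - 2*t*exp(4*t) + exp(4*t), t^2*exp(4*t)/2 + t*exp(4*t), t^2*exp(4*t)/2]
  [-2*t^2*exp(4*t) - 6*t*exp(4*t), t^2*exp(4*t) + 3*t*exp(4*t) + exp(4*t), t^2*exp(4*t) + t*exp(4*t)]
  [2*t*exp(4*t), -t*exp(4*t), -t*exp(4*t) + exp(4*t)]

Strategy: write A = P · J · P⁻¹ where J is a Jordan canonical form, so e^{tA} = P · e^{tJ} · P⁻¹, and e^{tJ} can be computed block-by-block.

A has Jordan form
J =
  [4, 1, 0]
  [0, 4, 1]
  [0, 0, 4]
(up to reordering of blocks).

Per-block formulas:
  For a 3×3 Jordan block J_3(4): exp(t · J_3(4)) = e^(4t)·(I + t·N + (t^2/2)·N^2), where N is the 3×3 nilpotent shift.

After assembling e^{tJ} and conjugating by P, we get:

e^{tA} =
  [-t^2*exp(4*t) - 2*t*exp(4*t) + exp(4*t), t^2*exp(4*t)/2 + t*exp(4*t), t^2*exp(4*t)/2]
  [-2*t^2*exp(4*t) - 6*t*exp(4*t), t^2*exp(4*t) + 3*t*exp(4*t) + exp(4*t), t^2*exp(4*t) + t*exp(4*t)]
  [2*t*exp(4*t), -t*exp(4*t), -t*exp(4*t) + exp(4*t)]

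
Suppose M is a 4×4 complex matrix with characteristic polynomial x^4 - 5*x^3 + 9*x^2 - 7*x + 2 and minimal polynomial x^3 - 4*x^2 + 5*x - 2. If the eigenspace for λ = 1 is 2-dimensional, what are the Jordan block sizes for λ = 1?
Block sizes for λ = 1: [2, 1]

Step 1 — from the characteristic polynomial, algebraic multiplicity of λ = 1 is 3. From dim ker(M − (1)·I) = 2, there are exactly 2 Jordan blocks for λ = 1.
Step 2 — from the minimal polynomial, the factor (x − 1)^2 tells us the largest block for λ = 1 has size 2.
Step 3 — with total size 3, 2 blocks, and largest block 2, the block sizes (in nonincreasing order) are [2, 1].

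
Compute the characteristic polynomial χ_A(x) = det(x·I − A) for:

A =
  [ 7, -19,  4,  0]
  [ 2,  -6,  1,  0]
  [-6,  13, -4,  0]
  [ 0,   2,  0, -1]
x^4 + 4*x^3 + 6*x^2 + 4*x + 1

Expanding det(x·I − A) (e.g. by cofactor expansion or by noting that A is similar to its Jordan form J, which has the same characteristic polynomial as A) gives
  χ_A(x) = x^4 + 4*x^3 + 6*x^2 + 4*x + 1
which factors as (x + 1)^4. The eigenvalues (with algebraic multiplicities) are λ = -1 with multiplicity 4.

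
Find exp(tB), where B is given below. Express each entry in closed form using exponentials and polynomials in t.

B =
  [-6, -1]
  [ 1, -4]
e^{tB} =
  [-t*exp(-5*t) + exp(-5*t), -t*exp(-5*t)]
  [t*exp(-5*t), t*exp(-5*t) + exp(-5*t)]

Strategy: write B = P · J · P⁻¹ where J is a Jordan canonical form, so e^{tB} = P · e^{tJ} · P⁻¹, and e^{tJ} can be computed block-by-block.

B has Jordan form
J =
  [-5,  1]
  [ 0, -5]
(up to reordering of blocks).

Per-block formulas:
  For a 2×2 Jordan block J_2(-5): exp(t · J_2(-5)) = e^(-5t)·(I + t·N), where N is the 2×2 nilpotent shift.

After assembling e^{tJ} and conjugating by P, we get:

e^{tB} =
  [-t*exp(-5*t) + exp(-5*t), -t*exp(-5*t)]
  [t*exp(-5*t), t*exp(-5*t) + exp(-5*t)]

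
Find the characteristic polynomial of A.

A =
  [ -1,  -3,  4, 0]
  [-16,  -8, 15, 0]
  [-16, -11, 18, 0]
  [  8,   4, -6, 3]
x^4 - 12*x^3 + 54*x^2 - 108*x + 81

Expanding det(x·I − A) (e.g. by cofactor expansion or by noting that A is similar to its Jordan form J, which has the same characteristic polynomial as A) gives
  χ_A(x) = x^4 - 12*x^3 + 54*x^2 - 108*x + 81
which factors as (x - 3)^4. The eigenvalues (with algebraic multiplicities) are λ = 3 with multiplicity 4.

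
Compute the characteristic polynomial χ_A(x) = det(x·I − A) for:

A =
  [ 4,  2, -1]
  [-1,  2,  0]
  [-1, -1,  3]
x^3 - 9*x^2 + 27*x - 27

Expanding det(x·I − A) (e.g. by cofactor expansion or by noting that A is similar to its Jordan form J, which has the same characteristic polynomial as A) gives
  χ_A(x) = x^3 - 9*x^2 + 27*x - 27
which factors as (x - 3)^3. The eigenvalues (with algebraic multiplicities) are λ = 3 with multiplicity 3.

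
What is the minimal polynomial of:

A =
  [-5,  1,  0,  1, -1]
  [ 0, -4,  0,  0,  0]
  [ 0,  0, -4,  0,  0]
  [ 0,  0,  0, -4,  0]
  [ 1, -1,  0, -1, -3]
x^2 + 8*x + 16

The characteristic polynomial is χ_A(x) = (x + 4)^5, so the eigenvalues are known. The minimal polynomial is
  m_A(x) = Π_λ (x − λ)^{k_λ}
where k_λ is the size of the *largest* Jordan block for λ (equivalently, the smallest k with (A − λI)^k v = 0 for every generalised eigenvector v of λ).

  λ = -4: largest Jordan block has size 2, contributing (x + 4)^2

So m_A(x) = (x + 4)^2 = x^2 + 8*x + 16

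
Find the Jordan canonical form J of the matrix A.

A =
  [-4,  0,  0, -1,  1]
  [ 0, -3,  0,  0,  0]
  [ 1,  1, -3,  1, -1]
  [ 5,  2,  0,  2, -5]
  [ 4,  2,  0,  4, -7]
J_2(-3) ⊕ J_2(-3) ⊕ J_1(-3)

The characteristic polynomial is
  det(x·I − A) = x^5 + 15*x^4 + 90*x^3 + 270*x^2 + 405*x + 243 = (x + 3)^5

Eigenvalues and multiplicities (the geometric multiplicity of λ is n − rank(A − λI), which equals the number of Jordan blocks for λ):
  λ = -3: algebraic multiplicity = 5, geometric multiplicity = 3

Determining the block sizes for each eigenvalue:
  λ = -3: with am = 5 and gm = 3, the partition is not yet determined (e.g. several partitions of 5 into 3 parts exist). Let N = A − (-3)·I. Computing rank(N^1) = 2, rank(N^2) = 0; the number of blocks of size ≥ j is rank(N^{j−1}) − rank(N^j), giving [3, 2]. So we have 2 block(s) of size 2, 1 block(s) of size 1 → block sizes [2, 2, 1]

Assembling the blocks gives a Jordan form
J =
  [-3,  1,  0,  0,  0]
  [ 0, -3,  0,  0,  0]
  [ 0,  0, -3,  1,  0]
  [ 0,  0,  0, -3,  0]
  [ 0,  0,  0,  0, -3]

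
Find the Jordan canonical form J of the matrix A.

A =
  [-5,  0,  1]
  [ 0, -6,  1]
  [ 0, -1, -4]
J_3(-5)

The characteristic polynomial is
  det(x·I − A) = x^3 + 15*x^2 + 75*x + 125 = (x + 5)^3

Eigenvalues and multiplicities (the geometric multiplicity of λ is n − rank(A − λI), which equals the number of Jordan blocks for λ):
  λ = -5: algebraic multiplicity = 3, geometric multiplicity = 1

Determining the block sizes for each eigenvalue:
  λ = -5: one block (gm = 1), so the single block has size am = 3 → block sizes [3]

Assembling the blocks gives a Jordan form
J =
  [-5,  1,  0]
  [ 0, -5,  1]
  [ 0,  0, -5]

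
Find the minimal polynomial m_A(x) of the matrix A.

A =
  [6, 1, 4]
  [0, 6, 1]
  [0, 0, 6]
x^3 - 18*x^2 + 108*x - 216

The characteristic polynomial is χ_A(x) = (x - 6)^3, so the eigenvalues are known. The minimal polynomial is
  m_A(x) = Π_λ (x − λ)^{k_λ}
where k_λ is the size of the *largest* Jordan block for λ (equivalently, the smallest k with (A − λI)^k v = 0 for every generalised eigenvector v of λ).

  λ = 6: largest Jordan block has size 3, contributing (x − 6)^3

So m_A(x) = (x - 6)^3 = x^3 - 18*x^2 + 108*x - 216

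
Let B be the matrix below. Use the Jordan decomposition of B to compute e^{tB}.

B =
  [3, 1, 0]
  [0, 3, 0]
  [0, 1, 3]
e^{tB} =
  [exp(3*t), t*exp(3*t), 0]
  [0, exp(3*t), 0]
  [0, t*exp(3*t), exp(3*t)]

Strategy: write B = P · J · P⁻¹ where J is a Jordan canonical form, so e^{tB} = P · e^{tJ} · P⁻¹, and e^{tJ} can be computed block-by-block.

B has Jordan form
J =
  [3, 1, 0]
  [0, 3, 0]
  [0, 0, 3]
(up to reordering of blocks).

Per-block formulas:
  For a 1×1 block at λ = 3: exp(t · [3]) = [e^(3t)].
  For a 2×2 Jordan block J_2(3): exp(t · J_2(3)) = e^(3t)·(I + t·N), where N is the 2×2 nilpotent shift.

After assembling e^{tJ} and conjugating by P, we get:

e^{tB} =
  [exp(3*t), t*exp(3*t), 0]
  [0, exp(3*t), 0]
  [0, t*exp(3*t), exp(3*t)]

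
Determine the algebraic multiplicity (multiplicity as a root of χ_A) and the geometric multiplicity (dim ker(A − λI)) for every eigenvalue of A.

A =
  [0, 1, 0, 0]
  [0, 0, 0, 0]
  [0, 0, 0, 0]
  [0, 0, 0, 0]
λ = 0: alg = 4, geom = 3

Step 1 — factor the characteristic polynomial to read off the algebraic multiplicities:
  χ_A(x) = x^4

Step 2 — compute geometric multiplicities via the rank-nullity identity g(λ) = n − rank(A − λI):
  rank(A − (0)·I) = 1, so dim ker(A − (0)·I) = n − 1 = 3

Summary:
  λ = 0: algebraic multiplicity = 4, geometric multiplicity = 3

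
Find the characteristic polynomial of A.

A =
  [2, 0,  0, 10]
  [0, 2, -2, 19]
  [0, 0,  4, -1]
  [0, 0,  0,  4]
x^4 - 12*x^3 + 52*x^2 - 96*x + 64

Expanding det(x·I − A) (e.g. by cofactor expansion or by noting that A is similar to its Jordan form J, which has the same characteristic polynomial as A) gives
  χ_A(x) = x^4 - 12*x^3 + 52*x^2 - 96*x + 64
which factors as (x - 4)^2*(x - 2)^2. The eigenvalues (with algebraic multiplicities) are λ = 2 with multiplicity 2, λ = 4 with multiplicity 2.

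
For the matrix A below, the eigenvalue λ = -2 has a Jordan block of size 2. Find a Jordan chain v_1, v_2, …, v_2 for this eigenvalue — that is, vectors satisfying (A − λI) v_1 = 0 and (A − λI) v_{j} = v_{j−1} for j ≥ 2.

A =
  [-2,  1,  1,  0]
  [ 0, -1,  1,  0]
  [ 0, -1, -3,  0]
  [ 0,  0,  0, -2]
A Jordan chain for λ = -2 of length 2:
v_1 = (1, 1, -1, 0)ᵀ
v_2 = (0, 1, 0, 0)ᵀ

Let N = A − (-2)·I. We want v_2 with N^2 v_2 = 0 but N^1 v_2 ≠ 0; then v_{j-1} := N · v_j for j = 2, …, 2.

Pick v_2 = (0, 1, 0, 0)ᵀ.
Then v_1 = N · v_2 = (1, 1, -1, 0)ᵀ.

Sanity check: (A − (-2)·I) v_1 = (0, 0, 0, 0)ᵀ = 0. ✓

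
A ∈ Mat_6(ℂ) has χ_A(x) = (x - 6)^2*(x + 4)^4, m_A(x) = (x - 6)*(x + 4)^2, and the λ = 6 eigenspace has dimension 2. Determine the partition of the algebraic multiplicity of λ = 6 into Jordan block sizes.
Block sizes for λ = 6: [1, 1]

Step 1 — from the characteristic polynomial, algebraic multiplicity of λ = 6 is 2. From dim ker(A − (6)·I) = 2, there are exactly 2 Jordan blocks for λ = 6.
Step 2 — from the minimal polynomial, the factor (x − 6) tells us the largest block for λ = 6 has size 1.
Step 3 — with total size 2, 2 blocks, and largest block 1, the block sizes (in nonincreasing order) are [1, 1].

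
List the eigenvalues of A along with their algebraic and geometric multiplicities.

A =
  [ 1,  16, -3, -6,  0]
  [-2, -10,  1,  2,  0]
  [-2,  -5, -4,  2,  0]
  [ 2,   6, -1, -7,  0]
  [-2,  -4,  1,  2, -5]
λ = -5: alg = 5, geom = 3

Step 1 — factor the characteristic polynomial to read off the algebraic multiplicities:
  χ_A(x) = (x + 5)^5

Step 2 — compute geometric multiplicities via the rank-nullity identity g(λ) = n − rank(A − λI):
  rank(A − (-5)·I) = 2, so dim ker(A − (-5)·I) = n − 2 = 3

Summary:
  λ = -5: algebraic multiplicity = 5, geometric multiplicity = 3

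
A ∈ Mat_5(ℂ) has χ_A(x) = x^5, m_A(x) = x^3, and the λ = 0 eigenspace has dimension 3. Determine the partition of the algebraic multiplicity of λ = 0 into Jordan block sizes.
Block sizes for λ = 0: [3, 1, 1]

Step 1 — from the characteristic polynomial, algebraic multiplicity of λ = 0 is 5. From dim ker(A − (0)·I) = 3, there are exactly 3 Jordan blocks for λ = 0.
Step 2 — from the minimal polynomial, the factor (x − 0)^3 tells us the largest block for λ = 0 has size 3.
Step 3 — with total size 5, 3 blocks, and largest block 3, the block sizes (in nonincreasing order) are [3, 1, 1].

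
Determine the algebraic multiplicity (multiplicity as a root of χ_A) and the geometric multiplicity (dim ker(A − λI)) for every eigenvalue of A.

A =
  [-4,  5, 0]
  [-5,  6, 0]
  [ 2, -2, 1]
λ = 1: alg = 3, geom = 2

Step 1 — factor the characteristic polynomial to read off the algebraic multiplicities:
  χ_A(x) = (x - 1)^3

Step 2 — compute geometric multiplicities via the rank-nullity identity g(λ) = n − rank(A − λI):
  rank(A − (1)·I) = 1, so dim ker(A − (1)·I) = n − 1 = 2

Summary:
  λ = 1: algebraic multiplicity = 3, geometric multiplicity = 2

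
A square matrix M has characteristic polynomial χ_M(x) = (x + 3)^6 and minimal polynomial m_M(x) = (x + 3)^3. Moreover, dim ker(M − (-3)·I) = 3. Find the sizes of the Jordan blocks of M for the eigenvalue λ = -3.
Block sizes for λ = -3: [3, 2, 1]

Step 1 — from the characteristic polynomial, algebraic multiplicity of λ = -3 is 6. From dim ker(M − (-3)·I) = 3, there are exactly 3 Jordan blocks for λ = -3.
Step 2 — from the minimal polynomial, the factor (x + 3)^3 tells us the largest block for λ = -3 has size 3.
Step 3 — with total size 6, 3 blocks, and largest block 3, the block sizes (in nonincreasing order) are [3, 2, 1].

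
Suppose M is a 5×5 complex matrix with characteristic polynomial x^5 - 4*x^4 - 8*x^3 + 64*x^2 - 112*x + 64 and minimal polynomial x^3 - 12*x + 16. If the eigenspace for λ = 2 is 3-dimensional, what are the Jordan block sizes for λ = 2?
Block sizes for λ = 2: [2, 1, 1]

Step 1 — from the characteristic polynomial, algebraic multiplicity of λ = 2 is 4. From dim ker(M − (2)·I) = 3, there are exactly 3 Jordan blocks for λ = 2.
Step 2 — from the minimal polynomial, the factor (x − 2)^2 tells us the largest block for λ = 2 has size 2.
Step 3 — with total size 4, 3 blocks, and largest block 2, the block sizes (in nonincreasing order) are [2, 1, 1].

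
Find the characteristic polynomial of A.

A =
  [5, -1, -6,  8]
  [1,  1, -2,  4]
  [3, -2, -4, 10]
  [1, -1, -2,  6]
x^4 - 8*x^3 + 24*x^2 - 32*x + 16

Expanding det(x·I − A) (e.g. by cofactor expansion or by noting that A is similar to its Jordan form J, which has the same characteristic polynomial as A) gives
  χ_A(x) = x^4 - 8*x^3 + 24*x^2 - 32*x + 16
which factors as (x - 2)^4. The eigenvalues (with algebraic multiplicities) are λ = 2 with multiplicity 4.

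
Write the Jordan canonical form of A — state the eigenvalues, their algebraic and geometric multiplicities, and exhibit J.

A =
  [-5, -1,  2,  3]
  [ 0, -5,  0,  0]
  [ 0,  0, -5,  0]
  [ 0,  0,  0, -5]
J_2(-5) ⊕ J_1(-5) ⊕ J_1(-5)

The characteristic polynomial is
  det(x·I − A) = x^4 + 20*x^3 + 150*x^2 + 500*x + 625 = (x + 5)^4

Eigenvalues and multiplicities (the geometric multiplicity of λ is n − rank(A − λI), which equals the number of Jordan blocks for λ):
  λ = -5: algebraic multiplicity = 4, geometric multiplicity = 3

Determining the block sizes for each eigenvalue:
  λ = -5: 3 blocks summing to 4 forces exactly one block of size 2 and the rest size 1 → block sizes [2, 1, 1]

Assembling the blocks gives a Jordan form
J =
  [-5,  1,  0,  0]
  [ 0, -5,  0,  0]
  [ 0,  0, -5,  0]
  [ 0,  0,  0, -5]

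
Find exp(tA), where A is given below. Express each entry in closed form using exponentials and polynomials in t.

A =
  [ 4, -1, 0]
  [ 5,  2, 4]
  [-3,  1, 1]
e^{tA} =
  [-t*exp(3*t) + 2*exp(3*t) - exp(t), -t*exp(3*t), -2*t*exp(3*t) + exp(3*t) - exp(t)]
  [-t*exp(3*t) + 3*exp(3*t) - 3*exp(t), -t*exp(3*t) + exp(3*t), -2*t*exp(3*t) + 3*exp(3*t) - 3*exp(t)]
  [t*exp(3*t) - 2*exp(3*t) + 2*exp(t), t*exp(3*t), 2*t*exp(3*t) - exp(3*t) + 2*exp(t)]

Strategy: write A = P · J · P⁻¹ where J is a Jordan canonical form, so e^{tA} = P · e^{tJ} · P⁻¹, and e^{tJ} can be computed block-by-block.

A has Jordan form
J =
  [1, 0, 0]
  [0, 3, 1]
  [0, 0, 3]
(up to reordering of blocks).

Per-block formulas:
  For a 1×1 block at λ = 1: exp(t · [1]) = [e^(1t)].
  For a 2×2 Jordan block J_2(3): exp(t · J_2(3)) = e^(3t)·(I + t·N), where N is the 2×2 nilpotent shift.

After assembling e^{tJ} and conjugating by P, we get:

e^{tA} =
  [-t*exp(3*t) + 2*exp(3*t) - exp(t), -t*exp(3*t), -2*t*exp(3*t) + exp(3*t) - exp(t)]
  [-t*exp(3*t) + 3*exp(3*t) - 3*exp(t), -t*exp(3*t) + exp(3*t), -2*t*exp(3*t) + 3*exp(3*t) - 3*exp(t)]
  [t*exp(3*t) - 2*exp(3*t) + 2*exp(t), t*exp(3*t), 2*t*exp(3*t) - exp(3*t) + 2*exp(t)]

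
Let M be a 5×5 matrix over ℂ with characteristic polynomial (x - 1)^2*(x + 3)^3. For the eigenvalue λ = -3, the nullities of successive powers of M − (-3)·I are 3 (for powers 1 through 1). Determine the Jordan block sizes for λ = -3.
Block sizes for λ = -3: [1, 1, 1]

From the dimensions of kernels of powers, the number of Jordan blocks of size at least j is d_j − d_{j−1} where d_j = dim ker(N^j) (with d_0 = 0). Computing the differences gives [3].
The number of blocks of size exactly k is (#blocks of size ≥ k) − (#blocks of size ≥ k + 1), so the partition is: 3 block(s) of size 1.
In nonincreasing order the block sizes are [1, 1, 1].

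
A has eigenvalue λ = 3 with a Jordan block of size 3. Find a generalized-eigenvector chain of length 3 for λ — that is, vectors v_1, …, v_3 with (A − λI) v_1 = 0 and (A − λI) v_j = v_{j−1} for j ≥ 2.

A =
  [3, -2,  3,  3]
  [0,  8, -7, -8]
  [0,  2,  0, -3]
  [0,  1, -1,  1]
A Jordan chain for λ = 3 of length 3:
v_1 = (-1, 3, 1, 1)ᵀ
v_2 = (-2, 5, 2, 1)ᵀ
v_3 = (0, 1, 0, 0)ᵀ

Let N = A − (3)·I. We want v_3 with N^3 v_3 = 0 but N^2 v_3 ≠ 0; then v_{j-1} := N · v_j for j = 3, …, 2.

Pick v_3 = (0, 1, 0, 0)ᵀ.
Then v_2 = N · v_3 = (-2, 5, 2, 1)ᵀ.
Then v_1 = N · v_2 = (-1, 3, 1, 1)ᵀ.

Sanity check: (A − (3)·I) v_1 = (0, 0, 0, 0)ᵀ = 0. ✓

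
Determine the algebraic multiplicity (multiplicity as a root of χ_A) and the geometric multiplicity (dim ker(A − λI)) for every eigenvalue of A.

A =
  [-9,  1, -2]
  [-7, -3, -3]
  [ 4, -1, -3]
λ = -5: alg = 3, geom = 1

Step 1 — factor the characteristic polynomial to read off the algebraic multiplicities:
  χ_A(x) = (x + 5)^3

Step 2 — compute geometric multiplicities via the rank-nullity identity g(λ) = n − rank(A − λI):
  rank(A − (-5)·I) = 2, so dim ker(A − (-5)·I) = n − 2 = 1

Summary:
  λ = -5: algebraic multiplicity = 3, geometric multiplicity = 1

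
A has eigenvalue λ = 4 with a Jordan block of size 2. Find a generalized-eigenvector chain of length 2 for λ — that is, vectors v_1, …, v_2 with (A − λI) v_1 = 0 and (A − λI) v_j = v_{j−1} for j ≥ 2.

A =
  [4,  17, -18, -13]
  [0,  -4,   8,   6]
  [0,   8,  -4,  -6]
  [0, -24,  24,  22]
A Jordan chain for λ = 4 of length 2:
v_1 = (-1, 0, 0, 0)ᵀ
v_2 = (0, 1, 1, 0)ᵀ

Let N = A − (4)·I. We want v_2 with N^2 v_2 = 0 but N^1 v_2 ≠ 0; then v_{j-1} := N · v_j for j = 2, …, 2.

Pick v_2 = (0, 1, 1, 0)ᵀ.
Then v_1 = N · v_2 = (-1, 0, 0, 0)ᵀ.

Sanity check: (A − (4)·I) v_1 = (0, 0, 0, 0)ᵀ = 0. ✓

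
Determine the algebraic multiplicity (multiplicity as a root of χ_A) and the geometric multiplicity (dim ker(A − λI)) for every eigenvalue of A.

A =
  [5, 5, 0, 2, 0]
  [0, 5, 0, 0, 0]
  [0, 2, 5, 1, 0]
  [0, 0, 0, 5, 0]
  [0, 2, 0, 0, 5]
λ = 5: alg = 5, geom = 3

Step 1 — factor the characteristic polynomial to read off the algebraic multiplicities:
  χ_A(x) = (x - 5)^5

Step 2 — compute geometric multiplicities via the rank-nullity identity g(λ) = n − rank(A − λI):
  rank(A − (5)·I) = 2, so dim ker(A − (5)·I) = n − 2 = 3

Summary:
  λ = 5: algebraic multiplicity = 5, geometric multiplicity = 3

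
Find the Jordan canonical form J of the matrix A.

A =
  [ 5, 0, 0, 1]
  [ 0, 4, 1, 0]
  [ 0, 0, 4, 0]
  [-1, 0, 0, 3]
J_2(4) ⊕ J_2(4)

The characteristic polynomial is
  det(x·I − A) = x^4 - 16*x^3 + 96*x^2 - 256*x + 256 = (x - 4)^4

Eigenvalues and multiplicities (the geometric multiplicity of λ is n − rank(A − λI), which equals the number of Jordan blocks for λ):
  λ = 4: algebraic multiplicity = 4, geometric multiplicity = 2

Determining the block sizes for each eigenvalue:
  λ = 4: with am = 4 and gm = 2, the partition is not yet determined (e.g. several partitions of 4 into 2 parts exist). Let N = A − (4)·I. Computing rank(N^1) = 2, rank(N^2) = 0; the number of blocks of size ≥ j is rank(N^{j−1}) − rank(N^j), giving [2, 2]. So we have 2 block(s) of size 2 → block sizes [2, 2]

Assembling the blocks gives a Jordan form
J =
  [4, 1, 0, 0]
  [0, 4, 0, 0]
  [0, 0, 4, 1]
  [0, 0, 0, 4]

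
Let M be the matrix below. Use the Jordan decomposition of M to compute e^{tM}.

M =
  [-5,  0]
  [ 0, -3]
e^{tM} =
  [exp(-5*t), 0]
  [0, exp(-3*t)]

Strategy: write M = P · J · P⁻¹ where J is a Jordan canonical form, so e^{tM} = P · e^{tJ} · P⁻¹, and e^{tJ} can be computed block-by-block.

M has Jordan form
J =
  [-5,  0]
  [ 0, -3]
(up to reordering of blocks).

Per-block formulas:
  For a 1×1 block at λ = -3: exp(t · [-3]) = [e^(-3t)].
  For a 1×1 block at λ = -5: exp(t · [-5]) = [e^(-5t)].

After assembling e^{tJ} and conjugating by P, we get:

e^{tM} =
  [exp(-5*t), 0]
  [0, exp(-3*t)]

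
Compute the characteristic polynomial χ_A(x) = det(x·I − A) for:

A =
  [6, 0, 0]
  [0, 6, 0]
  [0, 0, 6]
x^3 - 18*x^2 + 108*x - 216

Expanding det(x·I − A) (e.g. by cofactor expansion or by noting that A is similar to its Jordan form J, which has the same characteristic polynomial as A) gives
  χ_A(x) = x^3 - 18*x^2 + 108*x - 216
which factors as (x - 6)^3. The eigenvalues (with algebraic multiplicities) are λ = 6 with multiplicity 3.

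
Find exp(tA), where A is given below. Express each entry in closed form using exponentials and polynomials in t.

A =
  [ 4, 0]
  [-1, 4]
e^{tA} =
  [exp(4*t), 0]
  [-t*exp(4*t), exp(4*t)]

Strategy: write A = P · J · P⁻¹ where J is a Jordan canonical form, so e^{tA} = P · e^{tJ} · P⁻¹, and e^{tJ} can be computed block-by-block.

A has Jordan form
J =
  [4, 1]
  [0, 4]
(up to reordering of blocks).

Per-block formulas:
  For a 2×2 Jordan block J_2(4): exp(t · J_2(4)) = e^(4t)·(I + t·N), where N is the 2×2 nilpotent shift.

After assembling e^{tJ} and conjugating by P, we get:

e^{tA} =
  [exp(4*t), 0]
  [-t*exp(4*t), exp(4*t)]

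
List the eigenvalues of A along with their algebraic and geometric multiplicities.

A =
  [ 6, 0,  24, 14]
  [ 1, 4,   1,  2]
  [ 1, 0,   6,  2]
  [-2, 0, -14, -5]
λ = -1: alg = 1, geom = 1; λ = 4: alg = 3, geom = 1

Step 1 — factor the characteristic polynomial to read off the algebraic multiplicities:
  χ_A(x) = (x - 4)^3*(x + 1)

Step 2 — compute geometric multiplicities via the rank-nullity identity g(λ) = n − rank(A − λI):
  rank(A − (-1)·I) = 3, so dim ker(A − (-1)·I) = n − 3 = 1
  rank(A − (4)·I) = 3, so dim ker(A − (4)·I) = n − 3 = 1

Summary:
  λ = -1: algebraic multiplicity = 1, geometric multiplicity = 1
  λ = 4: algebraic multiplicity = 3, geometric multiplicity = 1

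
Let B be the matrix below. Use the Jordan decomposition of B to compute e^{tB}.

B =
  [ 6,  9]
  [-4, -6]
e^{tB} =
  [6*t + 1, 9*t]
  [-4*t, 1 - 6*t]

Strategy: write B = P · J · P⁻¹ where J is a Jordan canonical form, so e^{tB} = P · e^{tJ} · P⁻¹, and e^{tJ} can be computed block-by-block.

B has Jordan form
J =
  [0, 1]
  [0, 0]
(up to reordering of blocks).

Per-block formulas:
  For a 2×2 Jordan block J_2(0): exp(t · J_2(0)) = e^(0t)·(I + t·N), where N is the 2×2 nilpotent shift.

After assembling e^{tJ} and conjugating by P, we get:

e^{tB} =
  [6*t + 1, 9*t]
  [-4*t, 1 - 6*t]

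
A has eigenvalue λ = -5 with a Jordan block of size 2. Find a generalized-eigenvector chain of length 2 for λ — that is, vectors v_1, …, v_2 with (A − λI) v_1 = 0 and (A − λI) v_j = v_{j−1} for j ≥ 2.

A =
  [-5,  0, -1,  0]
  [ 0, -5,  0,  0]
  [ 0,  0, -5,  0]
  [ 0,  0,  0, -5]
A Jordan chain for λ = -5 of length 2:
v_1 = (-1, 0, 0, 0)ᵀ
v_2 = (0, 0, 1, 0)ᵀ

Let N = A − (-5)·I. We want v_2 with N^2 v_2 = 0 but N^1 v_2 ≠ 0; then v_{j-1} := N · v_j for j = 2, …, 2.

Pick v_2 = (0, 0, 1, 0)ᵀ.
Then v_1 = N · v_2 = (-1, 0, 0, 0)ᵀ.

Sanity check: (A − (-5)·I) v_1 = (0, 0, 0, 0)ᵀ = 0. ✓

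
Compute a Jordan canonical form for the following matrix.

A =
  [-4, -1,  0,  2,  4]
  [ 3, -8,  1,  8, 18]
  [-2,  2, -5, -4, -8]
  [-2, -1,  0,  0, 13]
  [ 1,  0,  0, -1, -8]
J_3(-5) ⊕ J_2(-5)

The characteristic polynomial is
  det(x·I − A) = x^5 + 25*x^4 + 250*x^3 + 1250*x^2 + 3125*x + 3125 = (x + 5)^5

Eigenvalues and multiplicities (the geometric multiplicity of λ is n − rank(A − λI), which equals the number of Jordan blocks for λ):
  λ = -5: algebraic multiplicity = 5, geometric multiplicity = 2

Determining the block sizes for each eigenvalue:
  λ = -5: with am = 5 and gm = 2, the partition is not yet determined (e.g. several partitions of 5 into 2 parts exist). Let N = A − (-5)·I. Computing rank(N^1) = 3, rank(N^2) = 1, rank(N^3) = 0; the number of blocks of size ≥ j is rank(N^{j−1}) − rank(N^j), giving [2, 2, 1]. So we have 1 block(s) of size 3, 1 block(s) of size 2 → block sizes [3, 2]

Assembling the blocks gives a Jordan form
J =
  [-5,  1,  0,  0,  0]
  [ 0, -5,  1,  0,  0]
  [ 0,  0, -5,  0,  0]
  [ 0,  0,  0, -5,  1]
  [ 0,  0,  0,  0, -5]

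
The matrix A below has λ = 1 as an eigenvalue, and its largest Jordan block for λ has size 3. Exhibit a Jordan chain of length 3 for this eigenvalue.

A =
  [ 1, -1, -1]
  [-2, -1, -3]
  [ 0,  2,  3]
A Jordan chain for λ = 1 of length 3:
v_1 = (2, 4, -4)ᵀ
v_2 = (0, -2, 0)ᵀ
v_3 = (1, 0, 0)ᵀ

Let N = A − (1)·I. We want v_3 with N^3 v_3 = 0 but N^2 v_3 ≠ 0; then v_{j-1} := N · v_j for j = 3, …, 2.

Pick v_3 = (1, 0, 0)ᵀ.
Then v_2 = N · v_3 = (0, -2, 0)ᵀ.
Then v_1 = N · v_2 = (2, 4, -4)ᵀ.

Sanity check: (A − (1)·I) v_1 = (0, 0, 0)ᵀ = 0. ✓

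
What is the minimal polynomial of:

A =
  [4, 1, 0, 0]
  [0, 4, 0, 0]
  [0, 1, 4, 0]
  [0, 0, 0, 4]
x^2 - 8*x + 16

The characteristic polynomial is χ_A(x) = (x - 4)^4, so the eigenvalues are known. The minimal polynomial is
  m_A(x) = Π_λ (x − λ)^{k_λ}
where k_λ is the size of the *largest* Jordan block for λ (equivalently, the smallest k with (A − λI)^k v = 0 for every generalised eigenvector v of λ).

  λ = 4: largest Jordan block has size 2, contributing (x − 4)^2

So m_A(x) = (x - 4)^2 = x^2 - 8*x + 16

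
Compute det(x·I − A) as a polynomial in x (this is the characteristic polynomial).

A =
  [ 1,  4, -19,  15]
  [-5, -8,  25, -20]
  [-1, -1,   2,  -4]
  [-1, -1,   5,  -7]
x^4 + 12*x^3 + 54*x^2 + 108*x + 81

Expanding det(x·I − A) (e.g. by cofactor expansion or by noting that A is similar to its Jordan form J, which has the same characteristic polynomial as A) gives
  χ_A(x) = x^4 + 12*x^3 + 54*x^2 + 108*x + 81
which factors as (x + 3)^4. The eigenvalues (with algebraic multiplicities) are λ = -3 with multiplicity 4.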